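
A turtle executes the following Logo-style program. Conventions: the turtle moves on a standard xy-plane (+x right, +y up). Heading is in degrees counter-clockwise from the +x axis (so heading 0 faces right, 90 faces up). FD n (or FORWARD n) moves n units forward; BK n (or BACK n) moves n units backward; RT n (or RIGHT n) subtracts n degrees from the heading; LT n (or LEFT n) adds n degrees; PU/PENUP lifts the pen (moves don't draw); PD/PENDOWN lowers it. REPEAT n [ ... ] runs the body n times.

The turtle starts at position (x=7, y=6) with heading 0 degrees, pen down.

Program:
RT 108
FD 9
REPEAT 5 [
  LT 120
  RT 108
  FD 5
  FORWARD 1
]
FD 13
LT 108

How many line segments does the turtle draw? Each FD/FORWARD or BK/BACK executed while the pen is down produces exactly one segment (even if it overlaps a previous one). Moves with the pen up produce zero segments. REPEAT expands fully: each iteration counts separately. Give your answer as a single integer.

Answer: 12

Derivation:
Executing turtle program step by step:
Start: pos=(7,6), heading=0, pen down
RT 108: heading 0 -> 252
FD 9: (7,6) -> (4.219,-2.56) [heading=252, draw]
REPEAT 5 [
  -- iteration 1/5 --
  LT 120: heading 252 -> 12
  RT 108: heading 12 -> 264
  FD 5: (4.219,-2.56) -> (3.696,-7.532) [heading=264, draw]
  FD 1: (3.696,-7.532) -> (3.592,-8.527) [heading=264, draw]
  -- iteration 2/5 --
  LT 120: heading 264 -> 24
  RT 108: heading 24 -> 276
  FD 5: (3.592,-8.527) -> (4.114,-13.499) [heading=276, draw]
  FD 1: (4.114,-13.499) -> (4.219,-14.494) [heading=276, draw]
  -- iteration 3/5 --
  LT 120: heading 276 -> 36
  RT 108: heading 36 -> 288
  FD 5: (4.219,-14.494) -> (5.764,-19.249) [heading=288, draw]
  FD 1: (5.764,-19.249) -> (6.073,-20.2) [heading=288, draw]
  -- iteration 4/5 --
  LT 120: heading 288 -> 48
  RT 108: heading 48 -> 300
  FD 5: (6.073,-20.2) -> (8.573,-24.53) [heading=300, draw]
  FD 1: (8.573,-24.53) -> (9.073,-25.396) [heading=300, draw]
  -- iteration 5/5 --
  LT 120: heading 300 -> 60
  RT 108: heading 60 -> 312
  FD 5: (9.073,-25.396) -> (12.419,-29.112) [heading=312, draw]
  FD 1: (12.419,-29.112) -> (13.088,-29.855) [heading=312, draw]
]
FD 13: (13.088,-29.855) -> (21.786,-39.516) [heading=312, draw]
LT 108: heading 312 -> 60
Final: pos=(21.786,-39.516), heading=60, 12 segment(s) drawn
Segments drawn: 12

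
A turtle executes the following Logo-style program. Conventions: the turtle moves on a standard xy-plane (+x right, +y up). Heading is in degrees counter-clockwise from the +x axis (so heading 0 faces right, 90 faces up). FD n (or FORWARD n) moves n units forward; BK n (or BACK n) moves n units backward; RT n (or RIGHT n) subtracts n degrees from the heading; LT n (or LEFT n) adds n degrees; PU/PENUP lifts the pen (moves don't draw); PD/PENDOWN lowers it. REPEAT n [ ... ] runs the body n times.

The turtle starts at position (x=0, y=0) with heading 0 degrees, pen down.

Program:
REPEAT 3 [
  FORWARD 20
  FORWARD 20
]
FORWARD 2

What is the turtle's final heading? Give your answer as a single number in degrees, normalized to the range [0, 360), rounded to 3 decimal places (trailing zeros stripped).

Answer: 0

Derivation:
Executing turtle program step by step:
Start: pos=(0,0), heading=0, pen down
REPEAT 3 [
  -- iteration 1/3 --
  FD 20: (0,0) -> (20,0) [heading=0, draw]
  FD 20: (20,0) -> (40,0) [heading=0, draw]
  -- iteration 2/3 --
  FD 20: (40,0) -> (60,0) [heading=0, draw]
  FD 20: (60,0) -> (80,0) [heading=0, draw]
  -- iteration 3/3 --
  FD 20: (80,0) -> (100,0) [heading=0, draw]
  FD 20: (100,0) -> (120,0) [heading=0, draw]
]
FD 2: (120,0) -> (122,0) [heading=0, draw]
Final: pos=(122,0), heading=0, 7 segment(s) drawn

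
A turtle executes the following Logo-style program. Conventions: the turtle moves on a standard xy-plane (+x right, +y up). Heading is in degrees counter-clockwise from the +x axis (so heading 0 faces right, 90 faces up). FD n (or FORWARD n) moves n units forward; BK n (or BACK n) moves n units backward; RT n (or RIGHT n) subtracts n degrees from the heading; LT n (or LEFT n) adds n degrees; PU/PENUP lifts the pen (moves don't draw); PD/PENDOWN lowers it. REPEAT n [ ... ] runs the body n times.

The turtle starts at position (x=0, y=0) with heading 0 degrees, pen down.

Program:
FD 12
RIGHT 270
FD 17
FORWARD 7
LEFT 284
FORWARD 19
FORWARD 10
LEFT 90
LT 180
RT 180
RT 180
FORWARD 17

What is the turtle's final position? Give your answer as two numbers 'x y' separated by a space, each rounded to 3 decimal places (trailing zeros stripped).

Answer: 44.251 14.521

Derivation:
Executing turtle program step by step:
Start: pos=(0,0), heading=0, pen down
FD 12: (0,0) -> (12,0) [heading=0, draw]
RT 270: heading 0 -> 90
FD 17: (12,0) -> (12,17) [heading=90, draw]
FD 7: (12,17) -> (12,24) [heading=90, draw]
LT 284: heading 90 -> 14
FD 19: (12,24) -> (30.436,28.597) [heading=14, draw]
FD 10: (30.436,28.597) -> (40.139,31.016) [heading=14, draw]
LT 90: heading 14 -> 104
LT 180: heading 104 -> 284
RT 180: heading 284 -> 104
RT 180: heading 104 -> 284
FD 17: (40.139,31.016) -> (44.251,14.521) [heading=284, draw]
Final: pos=(44.251,14.521), heading=284, 6 segment(s) drawn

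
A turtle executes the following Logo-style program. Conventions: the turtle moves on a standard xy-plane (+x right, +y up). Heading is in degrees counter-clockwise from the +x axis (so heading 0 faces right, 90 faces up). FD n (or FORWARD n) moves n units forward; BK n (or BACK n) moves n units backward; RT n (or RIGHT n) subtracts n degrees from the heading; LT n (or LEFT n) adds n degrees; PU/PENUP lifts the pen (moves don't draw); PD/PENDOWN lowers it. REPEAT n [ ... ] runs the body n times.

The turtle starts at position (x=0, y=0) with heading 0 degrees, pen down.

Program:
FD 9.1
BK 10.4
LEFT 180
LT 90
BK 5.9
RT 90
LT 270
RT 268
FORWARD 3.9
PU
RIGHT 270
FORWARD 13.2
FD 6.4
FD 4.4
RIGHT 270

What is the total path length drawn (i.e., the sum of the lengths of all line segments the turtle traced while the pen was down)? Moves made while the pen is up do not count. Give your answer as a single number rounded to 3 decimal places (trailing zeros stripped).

Executing turtle program step by step:
Start: pos=(0,0), heading=0, pen down
FD 9.1: (0,0) -> (9.1,0) [heading=0, draw]
BK 10.4: (9.1,0) -> (-1.3,0) [heading=0, draw]
LT 180: heading 0 -> 180
LT 90: heading 180 -> 270
BK 5.9: (-1.3,0) -> (-1.3,5.9) [heading=270, draw]
RT 90: heading 270 -> 180
LT 270: heading 180 -> 90
RT 268: heading 90 -> 182
FD 3.9: (-1.3,5.9) -> (-5.198,5.764) [heading=182, draw]
PU: pen up
RT 270: heading 182 -> 272
FD 13.2: (-5.198,5.764) -> (-4.737,-7.428) [heading=272, move]
FD 6.4: (-4.737,-7.428) -> (-4.514,-13.824) [heading=272, move]
FD 4.4: (-4.514,-13.824) -> (-4.36,-18.221) [heading=272, move]
RT 270: heading 272 -> 2
Final: pos=(-4.36,-18.221), heading=2, 4 segment(s) drawn

Segment lengths:
  seg 1: (0,0) -> (9.1,0), length = 9.1
  seg 2: (9.1,0) -> (-1.3,0), length = 10.4
  seg 3: (-1.3,0) -> (-1.3,5.9), length = 5.9
  seg 4: (-1.3,5.9) -> (-5.198,5.764), length = 3.9
Total = 29.3

Answer: 29.3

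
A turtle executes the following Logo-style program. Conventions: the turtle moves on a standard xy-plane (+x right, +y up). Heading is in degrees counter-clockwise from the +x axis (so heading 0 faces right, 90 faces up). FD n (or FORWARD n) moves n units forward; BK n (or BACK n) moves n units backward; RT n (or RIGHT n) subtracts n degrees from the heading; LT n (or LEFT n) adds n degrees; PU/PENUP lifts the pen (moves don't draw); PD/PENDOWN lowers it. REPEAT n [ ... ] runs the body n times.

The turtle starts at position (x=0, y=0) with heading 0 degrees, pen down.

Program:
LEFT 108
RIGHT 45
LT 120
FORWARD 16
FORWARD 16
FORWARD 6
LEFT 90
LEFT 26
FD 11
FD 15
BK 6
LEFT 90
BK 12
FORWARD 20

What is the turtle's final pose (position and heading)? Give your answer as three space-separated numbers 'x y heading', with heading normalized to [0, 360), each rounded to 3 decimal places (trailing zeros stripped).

Answer: -21.255 -15.603 29

Derivation:
Executing turtle program step by step:
Start: pos=(0,0), heading=0, pen down
LT 108: heading 0 -> 108
RT 45: heading 108 -> 63
LT 120: heading 63 -> 183
FD 16: (0,0) -> (-15.978,-0.837) [heading=183, draw]
FD 16: (-15.978,-0.837) -> (-31.956,-1.675) [heading=183, draw]
FD 6: (-31.956,-1.675) -> (-37.948,-1.989) [heading=183, draw]
LT 90: heading 183 -> 273
LT 26: heading 273 -> 299
FD 11: (-37.948,-1.989) -> (-32.615,-11.61) [heading=299, draw]
FD 15: (-32.615,-11.61) -> (-25.343,-24.729) [heading=299, draw]
BK 6: (-25.343,-24.729) -> (-28.252,-19.481) [heading=299, draw]
LT 90: heading 299 -> 29
BK 12: (-28.252,-19.481) -> (-38.747,-25.299) [heading=29, draw]
FD 20: (-38.747,-25.299) -> (-21.255,-15.603) [heading=29, draw]
Final: pos=(-21.255,-15.603), heading=29, 8 segment(s) drawn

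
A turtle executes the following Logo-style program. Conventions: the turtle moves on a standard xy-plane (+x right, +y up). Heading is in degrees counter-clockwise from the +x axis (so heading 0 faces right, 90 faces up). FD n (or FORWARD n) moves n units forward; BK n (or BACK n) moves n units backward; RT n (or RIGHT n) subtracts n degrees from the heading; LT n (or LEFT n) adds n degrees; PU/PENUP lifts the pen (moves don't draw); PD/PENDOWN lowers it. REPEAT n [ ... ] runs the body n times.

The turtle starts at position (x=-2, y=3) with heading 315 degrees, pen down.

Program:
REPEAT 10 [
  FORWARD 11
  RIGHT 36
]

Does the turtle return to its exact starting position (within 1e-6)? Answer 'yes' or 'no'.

Executing turtle program step by step:
Start: pos=(-2,3), heading=315, pen down
REPEAT 10 [
  -- iteration 1/10 --
  FD 11: (-2,3) -> (5.778,-4.778) [heading=315, draw]
  RT 36: heading 315 -> 279
  -- iteration 2/10 --
  FD 11: (5.778,-4.778) -> (7.499,-15.643) [heading=279, draw]
  RT 36: heading 279 -> 243
  -- iteration 3/10 --
  FD 11: (7.499,-15.643) -> (2.505,-25.444) [heading=243, draw]
  RT 36: heading 243 -> 207
  -- iteration 4/10 --
  FD 11: (2.505,-25.444) -> (-7.296,-30.438) [heading=207, draw]
  RT 36: heading 207 -> 171
  -- iteration 5/10 --
  FD 11: (-7.296,-30.438) -> (-18.161,-28.717) [heading=171, draw]
  RT 36: heading 171 -> 135
  -- iteration 6/10 --
  FD 11: (-18.161,-28.717) -> (-25.939,-20.939) [heading=135, draw]
  RT 36: heading 135 -> 99
  -- iteration 7/10 --
  FD 11: (-25.939,-20.939) -> (-27.66,-10.074) [heading=99, draw]
  RT 36: heading 99 -> 63
  -- iteration 8/10 --
  FD 11: (-27.66,-10.074) -> (-22.666,-0.273) [heading=63, draw]
  RT 36: heading 63 -> 27
  -- iteration 9/10 --
  FD 11: (-22.666,-0.273) -> (-12.865,4.721) [heading=27, draw]
  RT 36: heading 27 -> 351
  -- iteration 10/10 --
  FD 11: (-12.865,4.721) -> (-2,3) [heading=351, draw]
  RT 36: heading 351 -> 315
]
Final: pos=(-2,3), heading=315, 10 segment(s) drawn

Start position: (-2, 3)
Final position: (-2, 3)
Distance = 0; < 1e-6 -> CLOSED

Answer: yes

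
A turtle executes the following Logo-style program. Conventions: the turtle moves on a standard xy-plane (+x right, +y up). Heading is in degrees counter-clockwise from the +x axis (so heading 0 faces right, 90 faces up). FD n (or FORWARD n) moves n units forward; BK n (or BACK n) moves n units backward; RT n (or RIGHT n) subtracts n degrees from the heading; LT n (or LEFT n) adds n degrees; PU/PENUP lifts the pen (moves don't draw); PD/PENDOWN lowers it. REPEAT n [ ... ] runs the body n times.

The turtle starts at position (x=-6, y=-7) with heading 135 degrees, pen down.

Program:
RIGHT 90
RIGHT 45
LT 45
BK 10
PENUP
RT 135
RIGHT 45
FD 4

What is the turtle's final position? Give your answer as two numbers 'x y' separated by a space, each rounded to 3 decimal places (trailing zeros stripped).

Answer: -15.899 -16.899

Derivation:
Executing turtle program step by step:
Start: pos=(-6,-7), heading=135, pen down
RT 90: heading 135 -> 45
RT 45: heading 45 -> 0
LT 45: heading 0 -> 45
BK 10: (-6,-7) -> (-13.071,-14.071) [heading=45, draw]
PU: pen up
RT 135: heading 45 -> 270
RT 45: heading 270 -> 225
FD 4: (-13.071,-14.071) -> (-15.899,-16.899) [heading=225, move]
Final: pos=(-15.899,-16.899), heading=225, 1 segment(s) drawn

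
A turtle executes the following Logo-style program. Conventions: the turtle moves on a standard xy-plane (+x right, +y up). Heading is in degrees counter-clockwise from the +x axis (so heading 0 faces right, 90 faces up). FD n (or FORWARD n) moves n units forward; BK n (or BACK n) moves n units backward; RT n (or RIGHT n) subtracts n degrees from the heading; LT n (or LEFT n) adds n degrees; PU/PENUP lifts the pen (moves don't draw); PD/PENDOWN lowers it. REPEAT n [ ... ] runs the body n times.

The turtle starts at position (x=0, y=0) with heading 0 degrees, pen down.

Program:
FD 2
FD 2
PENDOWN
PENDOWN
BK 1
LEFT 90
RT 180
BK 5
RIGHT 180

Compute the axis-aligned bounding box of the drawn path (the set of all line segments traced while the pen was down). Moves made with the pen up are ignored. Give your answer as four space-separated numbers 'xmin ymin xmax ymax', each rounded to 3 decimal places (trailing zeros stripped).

Answer: 0 0 4 5

Derivation:
Executing turtle program step by step:
Start: pos=(0,0), heading=0, pen down
FD 2: (0,0) -> (2,0) [heading=0, draw]
FD 2: (2,0) -> (4,0) [heading=0, draw]
PD: pen down
PD: pen down
BK 1: (4,0) -> (3,0) [heading=0, draw]
LT 90: heading 0 -> 90
RT 180: heading 90 -> 270
BK 5: (3,0) -> (3,5) [heading=270, draw]
RT 180: heading 270 -> 90
Final: pos=(3,5), heading=90, 4 segment(s) drawn

Segment endpoints: x in {0, 2, 3, 3, 4}, y in {0, 5}
xmin=0, ymin=0, xmax=4, ymax=5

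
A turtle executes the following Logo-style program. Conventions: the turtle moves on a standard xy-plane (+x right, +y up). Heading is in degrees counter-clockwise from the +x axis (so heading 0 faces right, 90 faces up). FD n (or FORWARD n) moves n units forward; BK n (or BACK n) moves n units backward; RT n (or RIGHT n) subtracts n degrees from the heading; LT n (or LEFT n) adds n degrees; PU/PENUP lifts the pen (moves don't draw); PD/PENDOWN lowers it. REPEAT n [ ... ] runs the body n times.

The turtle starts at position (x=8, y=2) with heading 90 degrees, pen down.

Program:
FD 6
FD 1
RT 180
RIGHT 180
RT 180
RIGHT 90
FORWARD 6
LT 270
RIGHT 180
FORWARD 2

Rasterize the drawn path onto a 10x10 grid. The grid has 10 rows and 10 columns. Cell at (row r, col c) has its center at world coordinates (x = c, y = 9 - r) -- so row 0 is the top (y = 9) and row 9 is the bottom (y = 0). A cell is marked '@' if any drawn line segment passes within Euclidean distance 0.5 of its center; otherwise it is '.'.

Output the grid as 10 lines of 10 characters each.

Segment 0: (8,2) -> (8,8)
Segment 1: (8,8) -> (8,9)
Segment 2: (8,9) -> (2,9)
Segment 3: (2,9) -> (2,7)

Answer: ..@@@@@@@.
..@.....@.
..@.....@.
........@.
........@.
........@.
........@.
........@.
..........
..........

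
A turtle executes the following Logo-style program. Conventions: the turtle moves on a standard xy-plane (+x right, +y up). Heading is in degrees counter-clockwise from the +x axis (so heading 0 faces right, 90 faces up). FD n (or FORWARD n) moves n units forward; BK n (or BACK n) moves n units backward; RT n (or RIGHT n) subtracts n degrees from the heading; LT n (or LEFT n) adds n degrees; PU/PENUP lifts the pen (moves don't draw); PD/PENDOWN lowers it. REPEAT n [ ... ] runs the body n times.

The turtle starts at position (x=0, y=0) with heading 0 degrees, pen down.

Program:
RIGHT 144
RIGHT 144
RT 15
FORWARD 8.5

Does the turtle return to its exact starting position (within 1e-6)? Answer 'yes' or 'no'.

Answer: no

Derivation:
Executing turtle program step by step:
Start: pos=(0,0), heading=0, pen down
RT 144: heading 0 -> 216
RT 144: heading 216 -> 72
RT 15: heading 72 -> 57
FD 8.5: (0,0) -> (4.629,7.129) [heading=57, draw]
Final: pos=(4.629,7.129), heading=57, 1 segment(s) drawn

Start position: (0, 0)
Final position: (4.629, 7.129)
Distance = 8.5; >= 1e-6 -> NOT closed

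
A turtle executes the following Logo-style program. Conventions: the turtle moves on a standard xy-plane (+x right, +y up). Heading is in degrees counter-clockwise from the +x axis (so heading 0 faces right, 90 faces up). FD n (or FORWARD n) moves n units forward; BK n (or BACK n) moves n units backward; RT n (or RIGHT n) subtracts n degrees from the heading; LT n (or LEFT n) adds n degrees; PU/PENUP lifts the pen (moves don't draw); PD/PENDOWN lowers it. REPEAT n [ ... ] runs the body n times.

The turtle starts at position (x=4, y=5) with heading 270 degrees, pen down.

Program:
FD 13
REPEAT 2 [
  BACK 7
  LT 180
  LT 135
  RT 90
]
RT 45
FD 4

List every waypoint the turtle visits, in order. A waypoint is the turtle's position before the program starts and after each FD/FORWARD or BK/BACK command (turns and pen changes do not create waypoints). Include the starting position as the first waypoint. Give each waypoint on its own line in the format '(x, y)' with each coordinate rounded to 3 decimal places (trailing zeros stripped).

Answer: (4, 5)
(4, -8)
(4, -1)
(8.95, -5.95)
(11.778, -8.778)

Derivation:
Executing turtle program step by step:
Start: pos=(4,5), heading=270, pen down
FD 13: (4,5) -> (4,-8) [heading=270, draw]
REPEAT 2 [
  -- iteration 1/2 --
  BK 7: (4,-8) -> (4,-1) [heading=270, draw]
  LT 180: heading 270 -> 90
  LT 135: heading 90 -> 225
  RT 90: heading 225 -> 135
  -- iteration 2/2 --
  BK 7: (4,-1) -> (8.95,-5.95) [heading=135, draw]
  LT 180: heading 135 -> 315
  LT 135: heading 315 -> 90
  RT 90: heading 90 -> 0
]
RT 45: heading 0 -> 315
FD 4: (8.95,-5.95) -> (11.778,-8.778) [heading=315, draw]
Final: pos=(11.778,-8.778), heading=315, 4 segment(s) drawn
Waypoints (5 total):
(4, 5)
(4, -8)
(4, -1)
(8.95, -5.95)
(11.778, -8.778)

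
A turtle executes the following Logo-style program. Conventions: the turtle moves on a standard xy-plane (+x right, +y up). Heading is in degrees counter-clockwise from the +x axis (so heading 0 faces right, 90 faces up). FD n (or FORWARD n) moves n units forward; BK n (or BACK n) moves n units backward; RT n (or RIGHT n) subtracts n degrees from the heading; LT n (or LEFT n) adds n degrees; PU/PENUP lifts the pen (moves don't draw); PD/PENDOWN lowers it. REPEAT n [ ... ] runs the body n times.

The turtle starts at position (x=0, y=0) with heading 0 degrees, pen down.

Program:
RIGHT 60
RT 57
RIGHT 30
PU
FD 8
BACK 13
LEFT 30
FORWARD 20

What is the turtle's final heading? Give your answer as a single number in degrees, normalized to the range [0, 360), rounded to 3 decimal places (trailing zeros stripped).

Answer: 243

Derivation:
Executing turtle program step by step:
Start: pos=(0,0), heading=0, pen down
RT 60: heading 0 -> 300
RT 57: heading 300 -> 243
RT 30: heading 243 -> 213
PU: pen up
FD 8: (0,0) -> (-6.709,-4.357) [heading=213, move]
BK 13: (-6.709,-4.357) -> (4.193,2.723) [heading=213, move]
LT 30: heading 213 -> 243
FD 20: (4.193,2.723) -> (-4.886,-15.097) [heading=243, move]
Final: pos=(-4.886,-15.097), heading=243, 0 segment(s) drawn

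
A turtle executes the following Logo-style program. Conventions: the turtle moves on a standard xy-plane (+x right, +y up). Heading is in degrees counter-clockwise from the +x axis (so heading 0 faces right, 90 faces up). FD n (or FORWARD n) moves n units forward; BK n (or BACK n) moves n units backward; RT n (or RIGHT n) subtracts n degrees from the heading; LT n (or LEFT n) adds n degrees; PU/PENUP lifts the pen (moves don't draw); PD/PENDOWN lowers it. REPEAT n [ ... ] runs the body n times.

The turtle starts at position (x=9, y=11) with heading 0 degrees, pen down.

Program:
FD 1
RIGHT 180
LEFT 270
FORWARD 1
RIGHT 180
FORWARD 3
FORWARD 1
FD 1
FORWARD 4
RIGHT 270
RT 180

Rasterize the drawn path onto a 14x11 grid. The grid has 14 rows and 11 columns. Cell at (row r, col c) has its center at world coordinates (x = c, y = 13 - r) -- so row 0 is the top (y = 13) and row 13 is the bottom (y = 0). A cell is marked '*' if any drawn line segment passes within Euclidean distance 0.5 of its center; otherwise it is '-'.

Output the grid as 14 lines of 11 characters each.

Answer: -----------
----------*
---------**
----------*
----------*
----------*
----------*
----------*
----------*
----------*
----------*
-----------
-----------
-----------

Derivation:
Segment 0: (9,11) -> (10,11)
Segment 1: (10,11) -> (10,12)
Segment 2: (10,12) -> (10,9)
Segment 3: (10,9) -> (10,8)
Segment 4: (10,8) -> (10,7)
Segment 5: (10,7) -> (10,3)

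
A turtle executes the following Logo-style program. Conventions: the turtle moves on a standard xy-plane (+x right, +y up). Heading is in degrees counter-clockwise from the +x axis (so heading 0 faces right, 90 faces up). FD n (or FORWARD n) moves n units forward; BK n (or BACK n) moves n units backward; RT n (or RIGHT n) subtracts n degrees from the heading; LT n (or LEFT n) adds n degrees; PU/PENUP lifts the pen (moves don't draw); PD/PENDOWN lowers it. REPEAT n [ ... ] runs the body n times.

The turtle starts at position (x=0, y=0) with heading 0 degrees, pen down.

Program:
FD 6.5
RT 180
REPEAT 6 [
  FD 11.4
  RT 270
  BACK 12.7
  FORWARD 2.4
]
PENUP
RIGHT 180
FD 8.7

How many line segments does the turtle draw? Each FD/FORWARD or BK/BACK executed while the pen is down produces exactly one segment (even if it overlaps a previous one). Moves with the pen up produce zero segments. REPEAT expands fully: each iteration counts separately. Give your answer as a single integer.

Answer: 19

Derivation:
Executing turtle program step by step:
Start: pos=(0,0), heading=0, pen down
FD 6.5: (0,0) -> (6.5,0) [heading=0, draw]
RT 180: heading 0 -> 180
REPEAT 6 [
  -- iteration 1/6 --
  FD 11.4: (6.5,0) -> (-4.9,0) [heading=180, draw]
  RT 270: heading 180 -> 270
  BK 12.7: (-4.9,0) -> (-4.9,12.7) [heading=270, draw]
  FD 2.4: (-4.9,12.7) -> (-4.9,10.3) [heading=270, draw]
  -- iteration 2/6 --
  FD 11.4: (-4.9,10.3) -> (-4.9,-1.1) [heading=270, draw]
  RT 270: heading 270 -> 0
  BK 12.7: (-4.9,-1.1) -> (-17.6,-1.1) [heading=0, draw]
  FD 2.4: (-17.6,-1.1) -> (-15.2,-1.1) [heading=0, draw]
  -- iteration 3/6 --
  FD 11.4: (-15.2,-1.1) -> (-3.8,-1.1) [heading=0, draw]
  RT 270: heading 0 -> 90
  BK 12.7: (-3.8,-1.1) -> (-3.8,-13.8) [heading=90, draw]
  FD 2.4: (-3.8,-13.8) -> (-3.8,-11.4) [heading=90, draw]
  -- iteration 4/6 --
  FD 11.4: (-3.8,-11.4) -> (-3.8,0) [heading=90, draw]
  RT 270: heading 90 -> 180
  BK 12.7: (-3.8,0) -> (8.9,0) [heading=180, draw]
  FD 2.4: (8.9,0) -> (6.5,0) [heading=180, draw]
  -- iteration 5/6 --
  FD 11.4: (6.5,0) -> (-4.9,0) [heading=180, draw]
  RT 270: heading 180 -> 270
  BK 12.7: (-4.9,0) -> (-4.9,12.7) [heading=270, draw]
  FD 2.4: (-4.9,12.7) -> (-4.9,10.3) [heading=270, draw]
  -- iteration 6/6 --
  FD 11.4: (-4.9,10.3) -> (-4.9,-1.1) [heading=270, draw]
  RT 270: heading 270 -> 0
  BK 12.7: (-4.9,-1.1) -> (-17.6,-1.1) [heading=0, draw]
  FD 2.4: (-17.6,-1.1) -> (-15.2,-1.1) [heading=0, draw]
]
PU: pen up
RT 180: heading 0 -> 180
FD 8.7: (-15.2,-1.1) -> (-23.9,-1.1) [heading=180, move]
Final: pos=(-23.9,-1.1), heading=180, 19 segment(s) drawn
Segments drawn: 19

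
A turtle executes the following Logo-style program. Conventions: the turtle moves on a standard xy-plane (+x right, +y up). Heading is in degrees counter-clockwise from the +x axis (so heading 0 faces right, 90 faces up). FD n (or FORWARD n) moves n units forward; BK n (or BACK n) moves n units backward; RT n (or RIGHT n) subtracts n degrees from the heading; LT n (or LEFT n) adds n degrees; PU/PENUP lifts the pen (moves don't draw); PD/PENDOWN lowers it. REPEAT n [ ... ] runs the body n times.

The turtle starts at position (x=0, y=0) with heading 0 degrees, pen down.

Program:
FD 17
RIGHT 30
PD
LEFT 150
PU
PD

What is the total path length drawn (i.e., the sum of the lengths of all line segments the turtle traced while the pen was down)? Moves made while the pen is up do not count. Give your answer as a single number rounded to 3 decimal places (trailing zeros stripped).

Executing turtle program step by step:
Start: pos=(0,0), heading=0, pen down
FD 17: (0,0) -> (17,0) [heading=0, draw]
RT 30: heading 0 -> 330
PD: pen down
LT 150: heading 330 -> 120
PU: pen up
PD: pen down
Final: pos=(17,0), heading=120, 1 segment(s) drawn

Segment lengths:
  seg 1: (0,0) -> (17,0), length = 17
Total = 17

Answer: 17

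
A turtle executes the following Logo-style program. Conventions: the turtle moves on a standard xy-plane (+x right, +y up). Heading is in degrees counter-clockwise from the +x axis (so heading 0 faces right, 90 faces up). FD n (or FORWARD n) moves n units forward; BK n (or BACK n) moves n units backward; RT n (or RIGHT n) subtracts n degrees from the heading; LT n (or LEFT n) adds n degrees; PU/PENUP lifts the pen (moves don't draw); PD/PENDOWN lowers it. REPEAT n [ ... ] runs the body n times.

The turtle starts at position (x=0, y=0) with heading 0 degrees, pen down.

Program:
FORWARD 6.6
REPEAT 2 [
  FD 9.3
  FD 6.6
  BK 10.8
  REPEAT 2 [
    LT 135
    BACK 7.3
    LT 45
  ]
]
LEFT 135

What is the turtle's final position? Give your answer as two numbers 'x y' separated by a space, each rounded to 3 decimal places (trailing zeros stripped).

Answer: 16.8 0

Derivation:
Executing turtle program step by step:
Start: pos=(0,0), heading=0, pen down
FD 6.6: (0,0) -> (6.6,0) [heading=0, draw]
REPEAT 2 [
  -- iteration 1/2 --
  FD 9.3: (6.6,0) -> (15.9,0) [heading=0, draw]
  FD 6.6: (15.9,0) -> (22.5,0) [heading=0, draw]
  BK 10.8: (22.5,0) -> (11.7,0) [heading=0, draw]
  REPEAT 2 [
    -- iteration 1/2 --
    LT 135: heading 0 -> 135
    BK 7.3: (11.7,0) -> (16.862,-5.162) [heading=135, draw]
    LT 45: heading 135 -> 180
    -- iteration 2/2 --
    LT 135: heading 180 -> 315
    BK 7.3: (16.862,-5.162) -> (11.7,0) [heading=315, draw]
    LT 45: heading 315 -> 0
  ]
  -- iteration 2/2 --
  FD 9.3: (11.7,0) -> (21,0) [heading=0, draw]
  FD 6.6: (21,0) -> (27.6,0) [heading=0, draw]
  BK 10.8: (27.6,0) -> (16.8,0) [heading=0, draw]
  REPEAT 2 [
    -- iteration 1/2 --
    LT 135: heading 0 -> 135
    BK 7.3: (16.8,0) -> (21.962,-5.162) [heading=135, draw]
    LT 45: heading 135 -> 180
    -- iteration 2/2 --
    LT 135: heading 180 -> 315
    BK 7.3: (21.962,-5.162) -> (16.8,0) [heading=315, draw]
    LT 45: heading 315 -> 0
  ]
]
LT 135: heading 0 -> 135
Final: pos=(16.8,0), heading=135, 11 segment(s) drawn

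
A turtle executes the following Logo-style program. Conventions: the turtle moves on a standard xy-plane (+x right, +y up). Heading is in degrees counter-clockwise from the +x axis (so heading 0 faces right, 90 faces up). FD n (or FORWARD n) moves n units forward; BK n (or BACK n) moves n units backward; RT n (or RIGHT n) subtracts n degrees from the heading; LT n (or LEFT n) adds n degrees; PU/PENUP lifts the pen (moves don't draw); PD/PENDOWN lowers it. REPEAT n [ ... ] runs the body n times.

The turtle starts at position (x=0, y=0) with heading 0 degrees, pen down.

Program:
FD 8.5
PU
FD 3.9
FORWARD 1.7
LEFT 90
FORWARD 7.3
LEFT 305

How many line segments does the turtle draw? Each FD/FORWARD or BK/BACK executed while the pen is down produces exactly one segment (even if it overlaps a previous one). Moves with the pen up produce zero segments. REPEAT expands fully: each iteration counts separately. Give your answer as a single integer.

Executing turtle program step by step:
Start: pos=(0,0), heading=0, pen down
FD 8.5: (0,0) -> (8.5,0) [heading=0, draw]
PU: pen up
FD 3.9: (8.5,0) -> (12.4,0) [heading=0, move]
FD 1.7: (12.4,0) -> (14.1,0) [heading=0, move]
LT 90: heading 0 -> 90
FD 7.3: (14.1,0) -> (14.1,7.3) [heading=90, move]
LT 305: heading 90 -> 35
Final: pos=(14.1,7.3), heading=35, 1 segment(s) drawn
Segments drawn: 1

Answer: 1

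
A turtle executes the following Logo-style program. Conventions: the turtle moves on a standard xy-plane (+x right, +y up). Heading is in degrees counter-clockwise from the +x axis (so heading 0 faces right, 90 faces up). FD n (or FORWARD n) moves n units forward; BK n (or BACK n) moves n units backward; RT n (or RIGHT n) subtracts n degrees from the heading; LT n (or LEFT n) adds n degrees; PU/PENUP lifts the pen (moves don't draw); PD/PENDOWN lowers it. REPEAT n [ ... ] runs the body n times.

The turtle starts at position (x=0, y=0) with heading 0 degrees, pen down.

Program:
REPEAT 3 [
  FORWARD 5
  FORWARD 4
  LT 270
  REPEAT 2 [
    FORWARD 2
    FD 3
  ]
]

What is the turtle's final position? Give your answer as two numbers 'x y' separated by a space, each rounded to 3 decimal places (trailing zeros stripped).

Executing turtle program step by step:
Start: pos=(0,0), heading=0, pen down
REPEAT 3 [
  -- iteration 1/3 --
  FD 5: (0,0) -> (5,0) [heading=0, draw]
  FD 4: (5,0) -> (9,0) [heading=0, draw]
  LT 270: heading 0 -> 270
  REPEAT 2 [
    -- iteration 1/2 --
    FD 2: (9,0) -> (9,-2) [heading=270, draw]
    FD 3: (9,-2) -> (9,-5) [heading=270, draw]
    -- iteration 2/2 --
    FD 2: (9,-5) -> (9,-7) [heading=270, draw]
    FD 3: (9,-7) -> (9,-10) [heading=270, draw]
  ]
  -- iteration 2/3 --
  FD 5: (9,-10) -> (9,-15) [heading=270, draw]
  FD 4: (9,-15) -> (9,-19) [heading=270, draw]
  LT 270: heading 270 -> 180
  REPEAT 2 [
    -- iteration 1/2 --
    FD 2: (9,-19) -> (7,-19) [heading=180, draw]
    FD 3: (7,-19) -> (4,-19) [heading=180, draw]
    -- iteration 2/2 --
    FD 2: (4,-19) -> (2,-19) [heading=180, draw]
    FD 3: (2,-19) -> (-1,-19) [heading=180, draw]
  ]
  -- iteration 3/3 --
  FD 5: (-1,-19) -> (-6,-19) [heading=180, draw]
  FD 4: (-6,-19) -> (-10,-19) [heading=180, draw]
  LT 270: heading 180 -> 90
  REPEAT 2 [
    -- iteration 1/2 --
    FD 2: (-10,-19) -> (-10,-17) [heading=90, draw]
    FD 3: (-10,-17) -> (-10,-14) [heading=90, draw]
    -- iteration 2/2 --
    FD 2: (-10,-14) -> (-10,-12) [heading=90, draw]
    FD 3: (-10,-12) -> (-10,-9) [heading=90, draw]
  ]
]
Final: pos=(-10,-9), heading=90, 18 segment(s) drawn

Answer: -10 -9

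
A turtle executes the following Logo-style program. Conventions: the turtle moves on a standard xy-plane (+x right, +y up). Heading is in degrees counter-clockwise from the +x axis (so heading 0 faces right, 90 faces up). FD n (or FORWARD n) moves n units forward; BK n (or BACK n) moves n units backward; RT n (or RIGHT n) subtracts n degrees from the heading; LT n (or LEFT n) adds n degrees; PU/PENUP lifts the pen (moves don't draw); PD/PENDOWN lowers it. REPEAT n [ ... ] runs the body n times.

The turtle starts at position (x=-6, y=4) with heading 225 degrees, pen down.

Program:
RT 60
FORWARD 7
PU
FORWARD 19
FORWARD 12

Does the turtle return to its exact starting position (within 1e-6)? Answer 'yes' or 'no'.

Executing turtle program step by step:
Start: pos=(-6,4), heading=225, pen down
RT 60: heading 225 -> 165
FD 7: (-6,4) -> (-12.761,5.812) [heading=165, draw]
PU: pen up
FD 19: (-12.761,5.812) -> (-31.114,10.729) [heading=165, move]
FD 12: (-31.114,10.729) -> (-42.705,13.835) [heading=165, move]
Final: pos=(-42.705,13.835), heading=165, 1 segment(s) drawn

Start position: (-6, 4)
Final position: (-42.705, 13.835)
Distance = 38; >= 1e-6 -> NOT closed

Answer: no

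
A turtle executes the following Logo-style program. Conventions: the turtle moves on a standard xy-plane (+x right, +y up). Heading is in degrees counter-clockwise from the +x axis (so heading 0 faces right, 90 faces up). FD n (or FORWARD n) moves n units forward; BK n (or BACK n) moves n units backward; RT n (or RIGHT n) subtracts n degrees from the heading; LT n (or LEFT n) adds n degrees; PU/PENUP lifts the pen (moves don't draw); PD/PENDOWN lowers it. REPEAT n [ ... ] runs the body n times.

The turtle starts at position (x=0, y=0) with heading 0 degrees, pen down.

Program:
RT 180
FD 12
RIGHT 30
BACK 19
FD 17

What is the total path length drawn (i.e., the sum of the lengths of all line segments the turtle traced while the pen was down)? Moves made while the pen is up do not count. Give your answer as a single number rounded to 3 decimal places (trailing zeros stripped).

Answer: 48

Derivation:
Executing turtle program step by step:
Start: pos=(0,0), heading=0, pen down
RT 180: heading 0 -> 180
FD 12: (0,0) -> (-12,0) [heading=180, draw]
RT 30: heading 180 -> 150
BK 19: (-12,0) -> (4.454,-9.5) [heading=150, draw]
FD 17: (4.454,-9.5) -> (-10.268,-1) [heading=150, draw]
Final: pos=(-10.268,-1), heading=150, 3 segment(s) drawn

Segment lengths:
  seg 1: (0,0) -> (-12,0), length = 12
  seg 2: (-12,0) -> (4.454,-9.5), length = 19
  seg 3: (4.454,-9.5) -> (-10.268,-1), length = 17
Total = 48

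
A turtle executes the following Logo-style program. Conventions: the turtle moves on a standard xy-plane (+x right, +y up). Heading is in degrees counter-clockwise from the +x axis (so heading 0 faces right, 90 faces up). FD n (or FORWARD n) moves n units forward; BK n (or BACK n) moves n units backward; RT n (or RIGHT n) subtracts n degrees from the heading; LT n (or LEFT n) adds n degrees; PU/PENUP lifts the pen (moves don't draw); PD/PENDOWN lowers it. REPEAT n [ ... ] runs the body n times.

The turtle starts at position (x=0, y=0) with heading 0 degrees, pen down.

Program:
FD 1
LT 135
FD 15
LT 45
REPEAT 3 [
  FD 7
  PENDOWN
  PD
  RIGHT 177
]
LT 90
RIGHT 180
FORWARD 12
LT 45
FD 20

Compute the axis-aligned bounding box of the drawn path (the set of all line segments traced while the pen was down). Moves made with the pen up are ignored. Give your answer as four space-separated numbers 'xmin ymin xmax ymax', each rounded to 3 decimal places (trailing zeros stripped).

Answer: -16.607 -13.367 1.48 10.973

Derivation:
Executing turtle program step by step:
Start: pos=(0,0), heading=0, pen down
FD 1: (0,0) -> (1,0) [heading=0, draw]
LT 135: heading 0 -> 135
FD 15: (1,0) -> (-9.607,10.607) [heading=135, draw]
LT 45: heading 135 -> 180
REPEAT 3 [
  -- iteration 1/3 --
  FD 7: (-9.607,10.607) -> (-16.607,10.607) [heading=180, draw]
  PD: pen down
  PD: pen down
  RT 177: heading 180 -> 3
  -- iteration 2/3 --
  FD 7: (-16.607,10.607) -> (-9.616,10.973) [heading=3, draw]
  PD: pen down
  PD: pen down
  RT 177: heading 3 -> 186
  -- iteration 3/3 --
  FD 7: (-9.616,10.973) -> (-16.578,10.241) [heading=186, draw]
  PD: pen down
  PD: pen down
  RT 177: heading 186 -> 9
]
LT 90: heading 9 -> 99
RT 180: heading 99 -> 279
FD 12: (-16.578,10.241) -> (-14.701,-1.611) [heading=279, draw]
LT 45: heading 279 -> 324
FD 20: (-14.701,-1.611) -> (1.48,-13.367) [heading=324, draw]
Final: pos=(1.48,-13.367), heading=324, 7 segment(s) drawn

Segment endpoints: x in {-16.607, -16.578, -14.701, -9.616, -9.607, 0, 1, 1.48}, y in {-13.367, -1.611, 0, 10.241, 10.607, 10.973}
xmin=-16.607, ymin=-13.367, xmax=1.48, ymax=10.973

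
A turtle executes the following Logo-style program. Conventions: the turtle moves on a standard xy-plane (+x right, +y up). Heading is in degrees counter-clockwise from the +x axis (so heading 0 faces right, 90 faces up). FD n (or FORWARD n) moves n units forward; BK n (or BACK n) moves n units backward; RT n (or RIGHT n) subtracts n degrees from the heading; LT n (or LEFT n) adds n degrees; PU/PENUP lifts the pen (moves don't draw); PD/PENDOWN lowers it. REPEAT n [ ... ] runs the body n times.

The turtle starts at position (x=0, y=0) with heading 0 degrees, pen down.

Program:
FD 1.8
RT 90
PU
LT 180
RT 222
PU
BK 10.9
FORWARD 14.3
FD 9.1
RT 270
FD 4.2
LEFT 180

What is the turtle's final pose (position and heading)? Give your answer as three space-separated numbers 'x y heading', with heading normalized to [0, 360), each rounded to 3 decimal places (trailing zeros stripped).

Executing turtle program step by step:
Start: pos=(0,0), heading=0, pen down
FD 1.8: (0,0) -> (1.8,0) [heading=0, draw]
RT 90: heading 0 -> 270
PU: pen up
LT 180: heading 270 -> 90
RT 222: heading 90 -> 228
PU: pen up
BK 10.9: (1.8,0) -> (9.094,8.1) [heading=228, move]
FD 14.3: (9.094,8.1) -> (-0.475,-2.527) [heading=228, move]
FD 9.1: (-0.475,-2.527) -> (-6.564,-9.289) [heading=228, move]
RT 270: heading 228 -> 318
FD 4.2: (-6.564,-9.289) -> (-3.443,-12.1) [heading=318, move]
LT 180: heading 318 -> 138
Final: pos=(-3.443,-12.1), heading=138, 1 segment(s) drawn

Answer: -3.443 -12.1 138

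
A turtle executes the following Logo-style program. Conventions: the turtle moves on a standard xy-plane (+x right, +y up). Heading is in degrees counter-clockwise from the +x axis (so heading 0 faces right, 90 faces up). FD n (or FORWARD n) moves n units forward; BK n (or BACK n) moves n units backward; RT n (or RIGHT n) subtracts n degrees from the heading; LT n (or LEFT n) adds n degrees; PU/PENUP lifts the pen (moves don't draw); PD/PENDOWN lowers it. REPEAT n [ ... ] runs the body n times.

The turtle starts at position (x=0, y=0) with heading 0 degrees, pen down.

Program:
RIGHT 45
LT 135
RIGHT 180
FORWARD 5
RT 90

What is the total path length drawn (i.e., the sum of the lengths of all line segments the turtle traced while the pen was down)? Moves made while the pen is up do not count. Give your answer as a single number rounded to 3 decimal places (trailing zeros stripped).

Executing turtle program step by step:
Start: pos=(0,0), heading=0, pen down
RT 45: heading 0 -> 315
LT 135: heading 315 -> 90
RT 180: heading 90 -> 270
FD 5: (0,0) -> (0,-5) [heading=270, draw]
RT 90: heading 270 -> 180
Final: pos=(0,-5), heading=180, 1 segment(s) drawn

Segment lengths:
  seg 1: (0,0) -> (0,-5), length = 5
Total = 5

Answer: 5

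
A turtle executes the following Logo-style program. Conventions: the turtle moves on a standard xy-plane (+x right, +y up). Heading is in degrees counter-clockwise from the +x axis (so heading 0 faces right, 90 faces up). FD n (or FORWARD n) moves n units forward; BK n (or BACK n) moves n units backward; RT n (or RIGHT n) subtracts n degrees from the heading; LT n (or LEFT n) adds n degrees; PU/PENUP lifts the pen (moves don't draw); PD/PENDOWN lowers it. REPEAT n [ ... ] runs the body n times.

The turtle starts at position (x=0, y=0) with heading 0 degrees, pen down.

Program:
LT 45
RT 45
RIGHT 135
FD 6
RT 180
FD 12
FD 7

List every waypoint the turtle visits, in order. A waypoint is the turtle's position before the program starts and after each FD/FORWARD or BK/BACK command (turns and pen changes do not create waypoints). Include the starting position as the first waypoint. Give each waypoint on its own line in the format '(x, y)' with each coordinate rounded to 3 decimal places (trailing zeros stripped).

Executing turtle program step by step:
Start: pos=(0,0), heading=0, pen down
LT 45: heading 0 -> 45
RT 45: heading 45 -> 0
RT 135: heading 0 -> 225
FD 6: (0,0) -> (-4.243,-4.243) [heading=225, draw]
RT 180: heading 225 -> 45
FD 12: (-4.243,-4.243) -> (4.243,4.243) [heading=45, draw]
FD 7: (4.243,4.243) -> (9.192,9.192) [heading=45, draw]
Final: pos=(9.192,9.192), heading=45, 3 segment(s) drawn
Waypoints (4 total):
(0, 0)
(-4.243, -4.243)
(4.243, 4.243)
(9.192, 9.192)

Answer: (0, 0)
(-4.243, -4.243)
(4.243, 4.243)
(9.192, 9.192)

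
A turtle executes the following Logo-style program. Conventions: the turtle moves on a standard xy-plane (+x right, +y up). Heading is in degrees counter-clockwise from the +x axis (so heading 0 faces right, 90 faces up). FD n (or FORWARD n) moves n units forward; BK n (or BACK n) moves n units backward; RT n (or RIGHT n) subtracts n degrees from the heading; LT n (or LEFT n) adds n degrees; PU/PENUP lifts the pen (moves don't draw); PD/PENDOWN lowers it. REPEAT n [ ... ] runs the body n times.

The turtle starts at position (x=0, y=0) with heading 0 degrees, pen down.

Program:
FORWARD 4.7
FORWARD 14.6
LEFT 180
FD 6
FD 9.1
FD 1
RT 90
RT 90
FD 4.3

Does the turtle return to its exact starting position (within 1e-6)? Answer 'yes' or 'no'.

Answer: no

Derivation:
Executing turtle program step by step:
Start: pos=(0,0), heading=0, pen down
FD 4.7: (0,0) -> (4.7,0) [heading=0, draw]
FD 14.6: (4.7,0) -> (19.3,0) [heading=0, draw]
LT 180: heading 0 -> 180
FD 6: (19.3,0) -> (13.3,0) [heading=180, draw]
FD 9.1: (13.3,0) -> (4.2,0) [heading=180, draw]
FD 1: (4.2,0) -> (3.2,0) [heading=180, draw]
RT 90: heading 180 -> 90
RT 90: heading 90 -> 0
FD 4.3: (3.2,0) -> (7.5,0) [heading=0, draw]
Final: pos=(7.5,0), heading=0, 6 segment(s) drawn

Start position: (0, 0)
Final position: (7.5, 0)
Distance = 7.5; >= 1e-6 -> NOT closed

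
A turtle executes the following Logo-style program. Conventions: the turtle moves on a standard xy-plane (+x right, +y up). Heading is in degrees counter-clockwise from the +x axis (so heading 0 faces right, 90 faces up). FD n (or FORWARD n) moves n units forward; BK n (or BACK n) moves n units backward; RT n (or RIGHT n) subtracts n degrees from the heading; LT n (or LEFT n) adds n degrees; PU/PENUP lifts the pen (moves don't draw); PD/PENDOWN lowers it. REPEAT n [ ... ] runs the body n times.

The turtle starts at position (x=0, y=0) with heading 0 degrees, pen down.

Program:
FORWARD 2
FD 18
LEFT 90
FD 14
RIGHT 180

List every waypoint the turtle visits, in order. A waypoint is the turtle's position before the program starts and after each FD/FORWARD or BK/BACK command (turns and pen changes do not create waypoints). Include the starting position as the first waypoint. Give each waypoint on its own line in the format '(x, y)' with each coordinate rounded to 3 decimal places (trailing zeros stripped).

Executing turtle program step by step:
Start: pos=(0,0), heading=0, pen down
FD 2: (0,0) -> (2,0) [heading=0, draw]
FD 18: (2,0) -> (20,0) [heading=0, draw]
LT 90: heading 0 -> 90
FD 14: (20,0) -> (20,14) [heading=90, draw]
RT 180: heading 90 -> 270
Final: pos=(20,14), heading=270, 3 segment(s) drawn
Waypoints (4 total):
(0, 0)
(2, 0)
(20, 0)
(20, 14)

Answer: (0, 0)
(2, 0)
(20, 0)
(20, 14)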